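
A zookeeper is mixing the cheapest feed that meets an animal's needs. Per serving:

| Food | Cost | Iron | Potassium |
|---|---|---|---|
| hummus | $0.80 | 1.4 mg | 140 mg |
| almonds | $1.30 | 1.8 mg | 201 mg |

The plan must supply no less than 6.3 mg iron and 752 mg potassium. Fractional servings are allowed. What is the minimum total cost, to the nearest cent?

$4.30

This is a tiny linear program; its minimum lies at a vertex of the feasible set. List the vertices and price them.
hummus only: max(6.3/1.4, 752/140) = 5.371 servings → $4.30.
almonds only: max(6.3/1.8, 752/201) = 3.741 servings → $4.86.
hummus + almonds: the both-tight solution has a negative serving — not a feasible corner.
Cheapest feasible corner: $4.30.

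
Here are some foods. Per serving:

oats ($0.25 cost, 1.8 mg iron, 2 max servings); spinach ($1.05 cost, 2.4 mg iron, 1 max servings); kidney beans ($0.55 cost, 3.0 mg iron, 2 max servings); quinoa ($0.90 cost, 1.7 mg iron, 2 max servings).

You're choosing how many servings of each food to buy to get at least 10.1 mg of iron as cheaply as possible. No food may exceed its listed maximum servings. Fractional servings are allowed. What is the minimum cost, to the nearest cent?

Cost per mg of iron: oats $0.1389, kidney beans $0.1833, spinach $0.4375, quinoa $0.5294.
Take 2 servings of oats: +3.6 mg iron for $0.50 (total $0.50, still need 6.5 mg).
Take 2 servings of kidney beans: +6.0 mg iron for $1.10 (total $1.60, still need 0.5 mg).
Take 0.2083 servings of spinach: +0.5 mg iron for $0.22 (total $1.82, still need 0.0 mg).
Greedy by cheapest-per-mg is optimal for a single linear constraint, so the minimum cost is $1.82.

$1.82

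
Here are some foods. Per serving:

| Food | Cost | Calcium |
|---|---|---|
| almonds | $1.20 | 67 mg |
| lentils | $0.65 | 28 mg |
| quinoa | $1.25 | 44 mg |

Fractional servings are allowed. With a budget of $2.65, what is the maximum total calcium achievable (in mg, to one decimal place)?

Calcium per dollar: almonds 55.83, lentils 43.08, quinoa 35.2.
With no serving limits, spend the whole cost allowance on almonds: $2.65 / $1.20 × 67 mg = 148.0 mg.

148.0 mg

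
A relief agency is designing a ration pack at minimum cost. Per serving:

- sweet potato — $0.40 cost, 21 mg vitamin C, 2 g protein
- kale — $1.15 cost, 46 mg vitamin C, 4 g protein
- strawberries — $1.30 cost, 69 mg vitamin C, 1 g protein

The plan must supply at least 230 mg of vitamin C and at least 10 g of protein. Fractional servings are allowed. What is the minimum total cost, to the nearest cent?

$4.35

Two binding constraints pin down two serving amounts, so the optimal mix uses at most two foods. The candidates are each food alone (scaled to the tighter of vitamin C/protein) and each pair with both constraints tight.
sweet potato only: max(230/21, 10/2) = 10.95 servings → $4.38.
kale only: max(230/46, 10/4) = 5 servings → $5.75.
strawberries only: max(230/69, 10/1) = 10 servings → $13.00.
sweet potato + kale: the both-tight solution has a negative serving — not a feasible corner.
sweet potato + strawberries with both tight: 3.932 servings and 2.137 servings → $4.35.
kale + strawberries with both tight: 2 servings and 2 servings → $4.90.
So the least-cost plan costs $4.35.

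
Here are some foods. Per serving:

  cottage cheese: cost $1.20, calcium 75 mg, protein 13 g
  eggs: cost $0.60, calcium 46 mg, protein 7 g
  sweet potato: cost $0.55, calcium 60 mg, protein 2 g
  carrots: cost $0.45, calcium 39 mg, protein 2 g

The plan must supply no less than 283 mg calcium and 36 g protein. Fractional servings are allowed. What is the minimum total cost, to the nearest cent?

Minimising a linear cost over {calcium ≥ 283, protein ≥ 36, servings ≥ 0} — the optimum is at a vertex, using one or two foods.
cottage cheese only: max(283/75, 36/13) = 3.773 servings → $4.53.
eggs only: max(283/46, 36/7) = 6.152 servings → $3.69.
sweet potato only: max(283/60, 36/2) = 18 servings → $9.90.
carrots only: max(283/39, 36/2) = 18 servings → $8.10.
cottage cheese + eggs: the both-tight solution has a negative serving — not a feasible corner.
cottage cheese + sweet potato with both tight: 2.53 servings and 1.554 servings → $3.89.
cottage cheese + carrots with both tight: 2.347 servings and 2.742 servings → $4.05.
eggs + sweet potato with both tight: 4.86 servings and 0.9909 servings → $3.46.
eggs + carrots with both tight: 4.63 servings and 1.796 servings → $3.59.
sweet potato + carrots: intersection lies outside the first quadrant.
Cheapest feasible corner: $3.46.

$3.46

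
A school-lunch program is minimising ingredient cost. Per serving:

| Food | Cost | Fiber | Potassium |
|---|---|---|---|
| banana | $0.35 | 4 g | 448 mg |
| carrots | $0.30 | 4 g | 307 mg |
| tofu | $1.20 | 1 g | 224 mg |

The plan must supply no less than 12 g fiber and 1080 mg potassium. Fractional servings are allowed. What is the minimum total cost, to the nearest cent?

$0.96

banana only: max(12/4, 1080/448) = 3 servings → $1.05.
carrots only: max(12/4, 1080/307) = 3.518 servings → $1.06.
tofu only: max(12/1, 1080/224) = 12 servings → $14.40.
banana + carrots with both tight: 1.128 servings and 1.872 servings → $0.96.
banana + tofu: intersection lies outside the first quadrant.
carrots + tofu with both tight: 2.73 servings and 1.08 servings → $2.11.
The minimum over all feasible corners is $0.96.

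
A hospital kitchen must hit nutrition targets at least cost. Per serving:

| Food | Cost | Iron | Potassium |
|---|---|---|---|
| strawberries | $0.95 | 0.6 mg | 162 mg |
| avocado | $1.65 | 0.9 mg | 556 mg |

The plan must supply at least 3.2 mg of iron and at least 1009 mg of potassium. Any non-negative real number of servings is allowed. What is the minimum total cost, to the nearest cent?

$5.17

strawberries only: max(3.2/0.6, 1009/162) = 6.228 servings → $5.92.
avocado only: max(3.2/0.9, 1009/556) = 3.556 servings → $5.87.
strawberries + avocado with both tight: 4.638 servings and 0.4633 servings → $5.17.
Cheapest feasible corner: $5.17.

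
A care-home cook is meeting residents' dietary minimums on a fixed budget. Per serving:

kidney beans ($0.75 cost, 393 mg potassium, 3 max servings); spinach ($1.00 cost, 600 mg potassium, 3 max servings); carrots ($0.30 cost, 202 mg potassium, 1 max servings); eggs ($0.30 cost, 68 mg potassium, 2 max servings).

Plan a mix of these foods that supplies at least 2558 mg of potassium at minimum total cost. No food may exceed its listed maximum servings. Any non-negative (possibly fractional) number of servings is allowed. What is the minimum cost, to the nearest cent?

Cost per mg of potassium: carrots $0.0015, spinach $0.0017, kidney beans $0.0019, eggs $0.0044.
Take 1 serving of carrots: +202.0 mg potassium for $0.30 (total $0.30, still need 2356.0 mg).
Take 3 servings of spinach: +1800.0 mg potassium for $3.00 (total $3.30, still need 556.0 mg).
Take 1.415 servings of kidney beans: +556.0 mg potassium for $1.06 (total $4.36, still need 0.0 mg).
Greedy by cheapest-per-mg is optimal for a single linear constraint, so the minimum cost is $4.36.

$4.36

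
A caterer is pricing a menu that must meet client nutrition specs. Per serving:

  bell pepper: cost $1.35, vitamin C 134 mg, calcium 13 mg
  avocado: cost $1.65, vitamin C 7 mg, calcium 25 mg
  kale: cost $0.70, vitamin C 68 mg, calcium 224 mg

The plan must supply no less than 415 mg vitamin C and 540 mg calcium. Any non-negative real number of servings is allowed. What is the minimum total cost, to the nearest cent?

Compare the cost at each extreme point of the feasible region.
bell pepper only: max(415/134, 540/13) = 41.54 servings → $56.08.
avocado only: max(415/7, 540/25) = 59.29 servings → $97.82.
kale only: max(415/68, 540/224) = 6.103 servings → $4.27.
bell pepper + avocado with both tight: 2.024 servings and 20.55 servings → $36.64.
bell pepper + kale with both tight: 1.931 servings and 2.299 servings → $4.22.
avocado + kale: intersection lies outside the first quadrant.
The minimum over all feasible corners is $4.22.

$4.22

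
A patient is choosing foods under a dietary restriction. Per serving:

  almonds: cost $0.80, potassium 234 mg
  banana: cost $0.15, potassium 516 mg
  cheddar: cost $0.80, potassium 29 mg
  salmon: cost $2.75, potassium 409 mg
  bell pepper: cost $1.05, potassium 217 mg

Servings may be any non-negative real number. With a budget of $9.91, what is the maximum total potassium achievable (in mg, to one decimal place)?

34090.4 mg

Potassium per dollar: banana 3440, almonds 292.5, bell pepper 206.7, salmon 148.7, cheddar 36.25.
With no serving limits, spend the whole cost allowance on banana: $9.91 / $0.15 × 516 mg = 34090.4 mg.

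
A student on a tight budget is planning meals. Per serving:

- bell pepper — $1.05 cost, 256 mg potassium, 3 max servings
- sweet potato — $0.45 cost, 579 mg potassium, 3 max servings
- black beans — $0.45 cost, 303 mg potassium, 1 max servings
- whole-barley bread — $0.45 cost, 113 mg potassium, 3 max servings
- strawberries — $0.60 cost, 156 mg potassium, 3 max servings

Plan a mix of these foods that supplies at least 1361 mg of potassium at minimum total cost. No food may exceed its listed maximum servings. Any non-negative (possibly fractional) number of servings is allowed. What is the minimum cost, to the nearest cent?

$1.06

Cost per mg of potassium: sweet potato $0.0008, black beans $0.0015, strawberries $0.0038, whole-barley bread $0.0040, bell pepper $0.0041.
Take 2.351 servings of sweet potato: +1361.0 mg potassium for $1.06 (total $1.06, still need 0.0 mg).
Greedy by cheapest-per-mg is optimal for a single linear constraint, so the minimum cost is $1.06.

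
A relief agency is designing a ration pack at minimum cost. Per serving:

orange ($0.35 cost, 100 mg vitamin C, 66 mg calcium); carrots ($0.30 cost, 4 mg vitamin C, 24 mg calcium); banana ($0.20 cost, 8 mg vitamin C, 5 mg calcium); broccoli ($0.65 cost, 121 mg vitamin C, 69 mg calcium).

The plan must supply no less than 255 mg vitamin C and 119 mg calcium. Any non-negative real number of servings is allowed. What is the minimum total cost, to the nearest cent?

An LP optimum is at a vertex; with two nutrient constraints at most two foods are used. Check each candidate.
orange only: max(255/100, 119/66) = 2.55 servings → $0.89.
carrots only: max(255/4, 119/24) = 63.75 servings → $19.12.
banana only: max(255/8, 119/5) = 31.88 servings → $6.38.
broccoli only: max(255/121, 119/69) = 2.107 servings → $1.37.
orange + carrots with both targets exact would need a negative amount; discard.
orange + banana: intersection lies outside the first quadrant.
orange + broccoli: the both-tight solution has a negative serving — not a feasible corner.
carrots + banana: intersection lies outside the first quadrant.
carrots + broccoli: the both-tight solution has a negative serving — not a feasible corner.
banana + broccoli with both targets exact would need a negative amount; discard.
Cheapest feasible corner: $0.89.

$0.89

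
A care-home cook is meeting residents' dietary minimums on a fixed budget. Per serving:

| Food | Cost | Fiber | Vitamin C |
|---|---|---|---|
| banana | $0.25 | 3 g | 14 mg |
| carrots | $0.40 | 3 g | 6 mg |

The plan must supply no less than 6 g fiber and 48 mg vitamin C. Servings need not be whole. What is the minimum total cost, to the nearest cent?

This is a tiny linear program; its minimum lies at a vertex of the feasible set. List the vertices and price them.
banana only: max(6/3, 48/14) = 3.429 servings → $0.86.
carrots only: max(6/3, 48/6) = 8 servings → $3.20.
banana + carrots: intersection lies outside the first quadrant.
Cheapest feasible corner: $0.86.

$0.86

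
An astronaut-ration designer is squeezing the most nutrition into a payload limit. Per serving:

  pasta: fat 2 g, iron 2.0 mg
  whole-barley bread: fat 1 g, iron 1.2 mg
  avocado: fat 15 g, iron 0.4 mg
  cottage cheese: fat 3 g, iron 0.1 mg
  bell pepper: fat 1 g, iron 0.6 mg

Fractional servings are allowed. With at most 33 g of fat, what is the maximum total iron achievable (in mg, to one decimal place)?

Iron per g fat: whole-barley bread 1.2, pasta 1, bell pepper 0.6, cottage cheese 0.03333, avocado 0.02667.
With no serving limits, spend the whole fat allowance on whole-barley bread: 33 g / 1 g × 1.2 mg = 39.6 mg.

39.6 mg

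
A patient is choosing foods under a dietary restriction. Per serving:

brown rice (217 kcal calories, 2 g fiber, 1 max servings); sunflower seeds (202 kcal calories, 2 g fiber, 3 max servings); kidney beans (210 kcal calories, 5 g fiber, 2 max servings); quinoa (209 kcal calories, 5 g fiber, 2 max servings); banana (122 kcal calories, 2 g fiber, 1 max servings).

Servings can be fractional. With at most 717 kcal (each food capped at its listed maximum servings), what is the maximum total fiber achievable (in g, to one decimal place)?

Fiber per kcal: quinoa 0.02392, kidney beans 0.02381, banana 0.01639, sunflower seeds 0.009901, brown rice 0.009217.
Take 2 servings of quinoa: uses 418 kcal, +10.0 g fiber (running total 10.0 g).
Take 1.424 servings of kidney beans: uses 299 kcal, +7.1 g fiber (running total 17.1 g).
Greedy by best ratio exhausts the calories allowance optimally: 17.1 g.

17.1 g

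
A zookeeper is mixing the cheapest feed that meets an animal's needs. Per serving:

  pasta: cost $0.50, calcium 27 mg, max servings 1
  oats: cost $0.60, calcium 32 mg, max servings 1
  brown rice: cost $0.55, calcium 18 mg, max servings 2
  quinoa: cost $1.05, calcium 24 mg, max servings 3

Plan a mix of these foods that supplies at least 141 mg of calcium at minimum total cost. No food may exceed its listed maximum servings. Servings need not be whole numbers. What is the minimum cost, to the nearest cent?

Cost per mg of calcium: pasta $0.0185, oats $0.0187, brown rice $0.0306, quinoa $0.0437.
Take 1 serving of pasta: +27.0 mg calcium for $0.50 (total $0.50, still need 114.0 mg).
Take 1 serving of oats: +32.0 mg calcium for $0.60 (total $1.10, still need 82.0 mg).
Take 2 servings of brown rice: +36.0 mg calcium for $1.10 (total $2.20, still need 46.0 mg).
Take 1.917 servings of quinoa: +46.0 mg calcium for $2.01 (total $4.21, still need 0.0 mg).
Filling from the cheapest source first is optimal under one linear minimum: $4.21.

$4.21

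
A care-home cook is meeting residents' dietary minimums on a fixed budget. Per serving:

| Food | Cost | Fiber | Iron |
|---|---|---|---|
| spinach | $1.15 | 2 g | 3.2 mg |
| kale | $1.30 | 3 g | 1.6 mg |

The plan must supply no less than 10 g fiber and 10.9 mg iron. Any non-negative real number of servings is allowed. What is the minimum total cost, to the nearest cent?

This is a tiny linear program; its minimum lies at a vertex of the feasible set. List the vertices and price them.
spinach only: max(10/2, 10.9/3.2) = 5 servings → $5.75.
kale only: max(10/3, 10.9/1.6) = 6.812 servings → $8.86.
spinach + kale with both tight: 2.609 servings and 1.594 servings → $5.07.
So the least-cost plan costs $5.07.

$5.07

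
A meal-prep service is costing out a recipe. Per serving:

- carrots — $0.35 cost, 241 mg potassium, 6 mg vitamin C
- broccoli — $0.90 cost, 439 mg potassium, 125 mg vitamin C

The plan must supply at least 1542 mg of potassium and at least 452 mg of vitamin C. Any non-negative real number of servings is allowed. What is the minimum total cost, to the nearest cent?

$3.25

This is a tiny linear program; its minimum lies at a vertex of the feasible set. List the vertices and price them.
carrots only: max(1542/241, 452/6) = 75.33 servings → $26.37.
broccoli only: max(1542/439, 452/125) = 3.616 servings → $3.25.
carrots + broccoli with both targets exact would need a negative amount; discard.
So the least-cost plan costs $3.25.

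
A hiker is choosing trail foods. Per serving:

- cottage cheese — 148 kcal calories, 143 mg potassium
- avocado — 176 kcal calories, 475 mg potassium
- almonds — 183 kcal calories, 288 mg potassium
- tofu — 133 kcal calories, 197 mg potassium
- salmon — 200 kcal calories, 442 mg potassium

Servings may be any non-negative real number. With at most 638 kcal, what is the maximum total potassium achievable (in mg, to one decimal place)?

1721.9 mg

Potassium per kcal: avocado 2.699, salmon 2.21, almonds 1.574, tofu 1.481, cottage cheese 0.9662.
With no serving limits, spend the whole calories allowance on avocado: 638 kcal / 176 kcal × 475 mg = 1721.9 mg.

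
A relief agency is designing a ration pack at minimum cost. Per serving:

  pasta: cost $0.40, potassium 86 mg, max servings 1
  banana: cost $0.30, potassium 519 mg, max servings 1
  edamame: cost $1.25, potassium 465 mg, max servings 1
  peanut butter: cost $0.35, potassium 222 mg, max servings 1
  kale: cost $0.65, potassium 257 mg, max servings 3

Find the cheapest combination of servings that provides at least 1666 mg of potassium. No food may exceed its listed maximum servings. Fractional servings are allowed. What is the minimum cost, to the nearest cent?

$3.01

Cost per mg of potassium: banana $0.0006, peanut butter $0.0016, kale $0.0025, edamame $0.0027, pasta $0.0047.
Take 1 serving of banana: +519.0 mg potassium for $0.30 (total $0.30, still need 1147.0 mg).
Take 1 serving of peanut butter: +222.0 mg potassium for $0.35 (total $0.65, still need 925.0 mg).
Take 3 servings of kale: +771.0 mg potassium for $1.95 (total $2.60, still need 154.0 mg).
Take 0.3312 servings of edamame: +154.0 mg potassium for $0.41 (total $3.01, still need 0.0 mg).
Greedy by cheapest-per-mg is optimal for a single linear constraint, so the minimum cost is $3.01.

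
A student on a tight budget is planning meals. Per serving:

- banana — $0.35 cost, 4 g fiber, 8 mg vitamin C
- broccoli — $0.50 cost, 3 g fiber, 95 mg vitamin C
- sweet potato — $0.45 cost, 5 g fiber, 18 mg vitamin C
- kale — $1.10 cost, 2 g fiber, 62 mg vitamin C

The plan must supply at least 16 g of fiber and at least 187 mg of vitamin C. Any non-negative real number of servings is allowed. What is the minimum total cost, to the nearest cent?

The cheapest plan sits at a corner of the feasible region — with two constraints it uses at most two foods.
banana only: max(16/4, 187/8) = 23.38 servings → $8.18.
broccoli only: max(16/3, 187/95) = 5.333 servings → $2.67.
sweet potato only: max(16/5, 187/18) = 10.39 servings → $4.67.
kale only: max(16/2, 187/62) = 8 servings → $8.80.
banana + broccoli with both tight: 2.694 servings and 1.742 servings → $1.81.
banana + sweet potato: intersection lies outside the first quadrant.
banana + kale with both tight: 2.664 servings and 2.672 servings → $3.87.
broccoli + sweet potato with both tight: 1.537 servings and 2.278 servings → $1.79.
broccoli + kale: the both-tight solution has a negative serving — not a feasible corner.
sweet potato + kale with both tight: 2.255 servings and 2.361 servings → $3.61.
Cheapest feasible corner: $1.79.

$1.79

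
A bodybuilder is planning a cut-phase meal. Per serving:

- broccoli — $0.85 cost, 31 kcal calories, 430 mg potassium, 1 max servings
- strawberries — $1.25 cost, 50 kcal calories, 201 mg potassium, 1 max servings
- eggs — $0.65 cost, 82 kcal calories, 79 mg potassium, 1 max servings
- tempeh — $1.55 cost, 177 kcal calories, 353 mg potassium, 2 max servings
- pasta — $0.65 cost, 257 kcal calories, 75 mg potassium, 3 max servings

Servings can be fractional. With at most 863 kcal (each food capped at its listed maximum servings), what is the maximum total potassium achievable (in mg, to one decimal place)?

1517.0 mg

Potassium per kcal: broccoli 13.87, strawberries 4.02, tempeh 1.994, eggs 0.9634, pasta 0.2918.
Take 1 serving of broccoli: uses 31 kcal, +430.0 mg potassium (running total 430.0 mg).
Take 1 serving of strawberries: uses 50 kcal, +201.0 mg potassium (running total 631.0 mg).
Take 2 servings of tempeh: uses 354 kcal, +706.0 mg potassium (running total 1337.0 mg).
Take 1 serving of eggs: uses 82 kcal, +79.0 mg potassium (running total 1416.0 mg).
Take 1.346 servings of pasta: uses 346 kcal, +101.0 mg potassium (running total 1517.0 mg).
Filling greedily by potassium-per-kcal is optimal for one linear limit, giving 1517.0 mg.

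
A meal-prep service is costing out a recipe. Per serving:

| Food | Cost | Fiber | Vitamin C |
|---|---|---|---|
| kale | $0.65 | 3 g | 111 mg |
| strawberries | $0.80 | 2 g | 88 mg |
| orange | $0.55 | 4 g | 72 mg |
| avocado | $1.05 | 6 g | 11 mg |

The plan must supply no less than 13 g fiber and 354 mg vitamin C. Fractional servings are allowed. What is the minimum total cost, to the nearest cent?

$2.29

This is a tiny linear program; its minimum lies at a vertex of the feasible set. List the vertices and price them.
kale only: max(13/3, 354/111) = 4.333 servings → $2.82.
strawberries only: max(13/2, 354/88) = 6.5 servings → $5.20.
orange only: max(13/4, 354/72) = 4.917 servings → $2.70.
avocado only: max(13/6, 354/11) = 32.18 servings → $33.79.
kale + strawberries: intersection lies outside the first quadrant.
kale + orange with both tight: 2.105 servings and 1.671 servings → $2.29.
kale + avocado with both tight: 3.13 servings and 0.6019 servings → $2.67.
strawberries + orange with both tight: 2.308 servings and 2.096 servings → $3.00.
strawberries + avocado with both tight: 3.915 servings and 0.8617 servings → $4.04.
orange + avocado: the both-tight solution has a negative serving — not a feasible corner.
So the least-cost plan costs $2.29.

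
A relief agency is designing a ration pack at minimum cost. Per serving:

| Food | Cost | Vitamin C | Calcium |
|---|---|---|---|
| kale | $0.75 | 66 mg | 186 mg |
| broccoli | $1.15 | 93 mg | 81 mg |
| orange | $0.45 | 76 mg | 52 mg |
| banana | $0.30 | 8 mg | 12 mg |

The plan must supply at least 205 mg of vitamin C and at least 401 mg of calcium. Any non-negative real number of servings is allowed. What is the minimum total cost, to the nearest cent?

$1.88

A basic optimal solution has at most two foods positive. Try each food alone and each pair with both targets met exactly.
kale only: max(205/66, 401/186) = 3.106 servings → $2.33.
broccoli only: max(205/93, 401/81) = 4.951 servings → $5.69.
orange only: max(205/76, 401/52) = 7.712 servings → $3.47.
banana only: max(205/8, 401/12) = 33.42 servings → $10.03.
kale + broccoli with both tight: 1.731 servings and 0.9759 servings → $2.42.
kale + orange with both tight: 1.851 servings and 1.09 servings → $1.88.
kale + banana with both tight: 1.075 servings and 16.76 servings → $5.83.
broccoli + orange with both targets exact would need a negative amount; discard.
broccoli + banana with both targets exact would need a negative amount; discard.
orange + banana with both targets exact would need a negative amount; discard.
So the least-cost plan costs $1.88.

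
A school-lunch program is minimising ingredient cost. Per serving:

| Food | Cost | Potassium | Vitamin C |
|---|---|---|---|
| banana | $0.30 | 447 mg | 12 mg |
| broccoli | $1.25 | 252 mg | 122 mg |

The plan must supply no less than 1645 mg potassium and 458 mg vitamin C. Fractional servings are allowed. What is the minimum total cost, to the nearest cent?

banana only: max(1645/447, 458/12) = 38.17 servings → $11.45.
broccoli only: max(1645/252, 458/122) = 6.528 servings → $8.16.
banana + broccoli with both tight: 1.655 servings and 3.591 servings → $4.99.
The minimum over all feasible corners is $4.99.

$4.99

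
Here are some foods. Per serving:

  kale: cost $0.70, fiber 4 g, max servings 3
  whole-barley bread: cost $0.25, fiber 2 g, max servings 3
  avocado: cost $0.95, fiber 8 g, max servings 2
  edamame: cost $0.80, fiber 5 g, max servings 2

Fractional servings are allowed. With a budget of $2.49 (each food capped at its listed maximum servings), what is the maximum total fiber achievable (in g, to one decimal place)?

20.7 g

Fiber per dollar: avocado 8.421, whole-barley bread 8, edamame 6.25, kale 5.714.
Take 2 servings of avocado: spends $1.90, +16.0 g fiber (running total 16.0 g).
Take 2.36 servings of whole-barley bread: spends $0.59, +4.7 g fiber (running total 20.7 g).
Filling greedily by fiber-per-dollar is optimal for one linear limit, giving 20.7 g.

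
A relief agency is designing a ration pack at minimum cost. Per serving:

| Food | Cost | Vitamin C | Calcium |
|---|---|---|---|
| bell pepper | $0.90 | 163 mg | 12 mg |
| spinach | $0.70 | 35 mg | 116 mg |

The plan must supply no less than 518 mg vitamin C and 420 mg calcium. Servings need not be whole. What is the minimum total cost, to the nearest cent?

The cheapest plan sits at a corner of the feasible region — with two constraints it uses at most two foods.
bell pepper only: max(518/163, 420/12) = 35 servings → $31.50.
spinach only: max(518/35, 420/116) = 14.8 servings → $10.36.
bell pepper + spinach with both tight: 2.455 servings and 3.367 servings → $4.57.
So the least-cost plan costs $4.57.

$4.57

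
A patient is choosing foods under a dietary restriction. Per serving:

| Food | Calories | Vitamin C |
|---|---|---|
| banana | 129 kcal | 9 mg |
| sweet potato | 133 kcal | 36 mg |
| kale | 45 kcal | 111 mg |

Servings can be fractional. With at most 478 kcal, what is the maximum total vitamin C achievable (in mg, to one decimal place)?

Vitamin C per kcal: kale 2.467, sweet potato 0.2707, banana 0.06977.
With no serving limits, spend the whole calories allowance on kale: 478 kcal / 45 kcal × 111 mg = 1179.1 mg.

1179.1 mg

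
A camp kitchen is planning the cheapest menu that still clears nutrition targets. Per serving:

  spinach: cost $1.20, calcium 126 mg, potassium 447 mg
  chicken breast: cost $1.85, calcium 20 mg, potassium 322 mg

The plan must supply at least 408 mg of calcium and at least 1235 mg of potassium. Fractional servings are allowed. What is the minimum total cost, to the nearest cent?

$3.89

For a min-cost LP with two ≥-constraints, a basic feasible solution has at most two positive variables.
spinach only: max(408/126, 1235/447) = 3.238 servings → $3.89.
chicken breast only: max(408/20, 1235/322) = 20.4 servings → $37.74.
spinach + chicken breast: intersection lies outside the first quadrant.
So the least-cost plan costs $3.89.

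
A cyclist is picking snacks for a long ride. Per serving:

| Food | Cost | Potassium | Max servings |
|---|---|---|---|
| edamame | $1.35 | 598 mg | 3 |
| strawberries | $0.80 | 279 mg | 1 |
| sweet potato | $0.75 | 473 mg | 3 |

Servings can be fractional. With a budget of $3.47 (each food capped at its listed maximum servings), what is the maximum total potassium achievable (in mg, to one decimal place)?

Potassium per dollar: sweet potato 630.7, edamame 443, strawberries 348.8.
Take 3 servings of sweet potato: spends $2.25, +1419.0 mg potassium (running total 1419.0 mg).
Take 0.9037 servings of edamame: spends $1.22, +540.4 mg potassium (running total 1959.4 mg).
Greedy by best ratio exhausts the cost allowance optimally: 1959.4 mg.

1959.4 mg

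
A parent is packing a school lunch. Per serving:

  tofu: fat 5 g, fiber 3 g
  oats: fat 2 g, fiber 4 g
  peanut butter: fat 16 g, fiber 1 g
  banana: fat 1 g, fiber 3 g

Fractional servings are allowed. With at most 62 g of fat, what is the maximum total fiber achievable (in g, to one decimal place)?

186.0 g

Fiber per g fat: banana 3, oats 2, tofu 0.6, peanut butter 0.0625.
With no serving limits, spend the whole fat allowance on banana: 62 g / 1 g × 3 g = 186.0 g.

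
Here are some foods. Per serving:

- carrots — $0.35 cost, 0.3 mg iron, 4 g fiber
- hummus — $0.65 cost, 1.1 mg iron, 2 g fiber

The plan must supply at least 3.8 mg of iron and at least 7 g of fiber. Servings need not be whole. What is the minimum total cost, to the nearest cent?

$2.25

carrots only: max(3.8/0.3, 7/4) = 12.67 servings → $4.43.
hummus only: max(3.8/1.1, 7/2) = 3.5 servings → $2.27.
carrots + hummus with both tight: 0.02632 servings and 3.447 servings → $2.25.
Cheapest feasible corner: $2.25.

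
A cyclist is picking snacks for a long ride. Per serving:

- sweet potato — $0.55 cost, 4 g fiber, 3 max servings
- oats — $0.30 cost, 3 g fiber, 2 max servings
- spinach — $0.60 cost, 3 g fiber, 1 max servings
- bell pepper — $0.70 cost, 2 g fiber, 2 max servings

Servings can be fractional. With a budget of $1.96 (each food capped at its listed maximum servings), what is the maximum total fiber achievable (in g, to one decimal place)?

15.9 g

Fiber per dollar: oats 10, sweet potato 7.273, spinach 5, bell pepper 2.857.
Take 2 servings of oats: spends $0.60, +6.0 g fiber (running total 6.0 g).
Take 2.473 servings of sweet potato: spends $1.36, +9.9 g fiber (running total 15.9 g).
Filling greedily by fiber-per-dollar is optimal for one linear limit, giving 15.9 g.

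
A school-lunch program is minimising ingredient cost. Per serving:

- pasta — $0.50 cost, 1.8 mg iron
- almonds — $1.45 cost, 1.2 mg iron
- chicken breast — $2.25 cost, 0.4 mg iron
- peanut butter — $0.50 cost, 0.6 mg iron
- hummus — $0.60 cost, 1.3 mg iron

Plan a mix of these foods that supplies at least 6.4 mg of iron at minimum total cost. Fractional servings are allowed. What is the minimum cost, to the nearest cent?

Cost per mg of iron: pasta $0.2778, hummus $0.4615, peanut butter $0.8333, almonds $1.2083, chicken breast $5.6250.
With no serving limits, use only pasta: 6.4 mg / 1.8 mg = 3.556 servings × $0.50 = $1.78.

$1.78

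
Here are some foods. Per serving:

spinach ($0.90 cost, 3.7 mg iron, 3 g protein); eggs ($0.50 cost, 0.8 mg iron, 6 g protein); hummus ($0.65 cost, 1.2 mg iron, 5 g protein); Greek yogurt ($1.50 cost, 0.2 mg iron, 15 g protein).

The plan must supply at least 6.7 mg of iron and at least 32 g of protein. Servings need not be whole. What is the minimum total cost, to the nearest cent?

The cheapest plan sits at a corner of the feasible region — with two constraints it uses at most two foods.
spinach only: max(6.7/3.7, 32/3) = 10.67 servings → $9.60.
eggs only: max(6.7/0.8, 32/6) = 8.375 servings → $4.19.
hummus only: max(6.7/1.2, 32/5) = 6.4 servings → $4.16.
Greek yogurt only: max(6.7/0.2, 32/15) = 33.5 servings → $50.25.
spinach + eggs with both tight: 0.7374 servings and 4.965 servings → $3.15.
spinach + hummus with both targets exact would need a negative amount; discard.
spinach + Greek yogurt with both tight: 1.714 servings and 1.791 servings → $4.23.
eggs + hummus with both tight: 1.531 servings and 4.562 servings → $3.73.
eggs + Greek yogurt with both targets exact would need a negative amount; discard.
hummus + Greek yogurt with both tight: 5.535 servings and 0.2882 servings → $4.03.
The minimum over all feasible corners is $3.15.

$3.15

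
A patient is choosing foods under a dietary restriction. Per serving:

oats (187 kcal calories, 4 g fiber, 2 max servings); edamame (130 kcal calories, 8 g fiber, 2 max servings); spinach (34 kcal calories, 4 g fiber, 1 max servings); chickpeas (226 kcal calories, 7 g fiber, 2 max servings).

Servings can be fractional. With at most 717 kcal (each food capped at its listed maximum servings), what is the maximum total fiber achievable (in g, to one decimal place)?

Fiber per kcal: spinach 0.1176, edamame 0.06154, chickpeas 0.03097, oats 0.02139.
Take 1 serving of spinach: uses 34 kcal, +4.0 g fiber (running total 4.0 g).
Take 2 servings of edamame: uses 260 kcal, +16.0 g fiber (running total 20.0 g).
Take 1.872 servings of chickpeas: uses 423 kcal, +13.1 g fiber (running total 33.1 g).
Filling greedily by fiber-per-kcal is optimal for one linear limit, giving 33.1 g.

33.1 g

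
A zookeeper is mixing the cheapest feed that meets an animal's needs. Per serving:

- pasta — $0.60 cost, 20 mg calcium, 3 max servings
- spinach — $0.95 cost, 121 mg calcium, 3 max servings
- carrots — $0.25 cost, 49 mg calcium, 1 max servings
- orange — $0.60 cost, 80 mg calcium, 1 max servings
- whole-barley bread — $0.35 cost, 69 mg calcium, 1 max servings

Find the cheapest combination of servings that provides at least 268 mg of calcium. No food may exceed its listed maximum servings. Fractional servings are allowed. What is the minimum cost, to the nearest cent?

$1.75

Cost per mg of calcium: whole-barley bread $0.0051, carrots $0.0051, orange $0.0075, spinach $0.0079, pasta $0.0300.
Take 1 serving of whole-barley bread: +69.0 mg calcium for $0.35 (total $0.35, still need 199.0 mg).
Take 1 serving of carrots: +49.0 mg calcium for $0.25 (total $0.60, still need 150.0 mg).
Take 1 serving of orange: +80.0 mg calcium for $0.60 (total $1.20, still need 70.0 mg).
Take 0.5785 servings of spinach: +70.0 mg calcium for $0.55 (total $1.75, still need 0.0 mg).
Filling from the cheapest source first is optimal under one linear minimum: $1.75.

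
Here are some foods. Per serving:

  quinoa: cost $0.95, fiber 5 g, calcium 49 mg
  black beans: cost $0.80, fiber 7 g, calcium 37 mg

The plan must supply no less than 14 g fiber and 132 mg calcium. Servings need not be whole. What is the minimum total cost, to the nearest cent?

Two binding constraints pin down two serving amounts, so the optimal mix uses at most two foods. The candidates are each food alone (scaled to the tighter of fiber/calcium) and each pair with both constraints tight.
quinoa only: max(14/5, 132/49) = 2.8 servings → $2.66.
black beans only: max(14/7, 132/37) = 3.568 servings → $2.85.
quinoa + black beans with both tight: 2.57 servings and 0.1646 servings → $2.57.
Cheapest feasible corner: $2.57.

$2.57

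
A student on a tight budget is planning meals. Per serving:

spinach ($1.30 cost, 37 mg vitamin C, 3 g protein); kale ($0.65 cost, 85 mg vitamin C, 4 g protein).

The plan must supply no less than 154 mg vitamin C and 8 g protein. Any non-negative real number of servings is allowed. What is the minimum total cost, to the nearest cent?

$1.30

For a min-cost LP with two ≥-constraints, a basic feasible solution has at most two positive variables.
spinach only: max(154/37, 8/3) = 4.162 servings → $5.41.
kale only: max(154/85, 8/4) = 2 servings → $1.30.
spinach + kale with both tight: 0.5981 servings and 1.551 servings → $1.79.
The minimum over all feasible corners is $1.30.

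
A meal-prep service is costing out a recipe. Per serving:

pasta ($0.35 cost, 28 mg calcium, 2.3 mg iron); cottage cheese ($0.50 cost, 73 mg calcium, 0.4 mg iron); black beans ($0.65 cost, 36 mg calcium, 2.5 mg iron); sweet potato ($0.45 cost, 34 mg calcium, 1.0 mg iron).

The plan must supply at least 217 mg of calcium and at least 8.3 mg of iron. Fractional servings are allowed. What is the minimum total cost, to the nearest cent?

The cheapest plan sits at a corner of the feasible region — with two constraints it uses at most two foods.
pasta only: max(217/28, 8.3/2.3) = 7.75 servings → $2.71.
cottage cheese only: max(217/73, 8.3/0.4) = 20.75 servings → $10.38.
black beans only: max(217/36, 8.3/2.5) = 6.028 servings → $3.92.
sweet potato only: max(217/34, 8.3/1.0) = 8.3 servings → $3.73.
pasta + cottage cheese with both tight: 3.313 servings and 1.702 servings → $2.01.
pasta + black beans: the both-tight solution has a negative serving — not a feasible corner.
pasta + sweet potato with both tight: 1.299 servings and 5.313 servings → $2.85.
cottage cheese + black beans with both tight: 1.45 servings and 3.088 servings → $2.73.
cottage cheese + sweet potato with both targets exact would need a negative amount; discard.
black beans + sweet potato with both tight: 1.331 servings and 4.973 servings → $3.10.
The minimum over all feasible corners is $2.01.

$2.01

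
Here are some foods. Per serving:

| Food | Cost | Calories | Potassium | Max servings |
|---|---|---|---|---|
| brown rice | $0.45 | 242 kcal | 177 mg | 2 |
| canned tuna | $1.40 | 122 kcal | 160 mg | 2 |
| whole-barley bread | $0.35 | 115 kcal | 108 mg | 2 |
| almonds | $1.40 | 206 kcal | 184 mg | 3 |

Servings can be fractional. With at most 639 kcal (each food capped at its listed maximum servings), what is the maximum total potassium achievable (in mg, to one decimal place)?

683.4 mg

Potassium per kcal: canned tuna 1.311, whole-barley bread 0.9391, almonds 0.8932, brown rice 0.7314.
Take 2 servings of canned tuna: uses 244 kcal, +320.0 mg potassium (running total 320.0 mg).
Take 2 servings of whole-barley bread: uses 230 kcal, +216.0 mg potassium (running total 536.0 mg).
Take 0.801 servings of almonds: uses 165 kcal, +147.4 mg potassium (running total 683.4 mg).
Greedy by best ratio exhausts the calories allowance optimally: 683.4 mg.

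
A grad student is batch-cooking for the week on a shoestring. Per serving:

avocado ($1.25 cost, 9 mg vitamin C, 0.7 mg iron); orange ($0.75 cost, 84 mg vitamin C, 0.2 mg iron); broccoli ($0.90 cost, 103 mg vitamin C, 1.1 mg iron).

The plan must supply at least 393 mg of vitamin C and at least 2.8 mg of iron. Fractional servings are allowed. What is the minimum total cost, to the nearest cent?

$3.43

avocado only: max(393/9, 2.8/0.7) = 43.67 servings → $54.58.
orange only: max(393/84, 2.8/0.2) = 14 servings → $10.50.
broccoli only: max(393/103, 2.8/1.1) = 3.816 servings → $3.43.
avocado + orange with both tight: 2.747 servings and 4.384 servings → $6.72.
avocado + broccoli: the both-tight solution has a negative serving — not a feasible corner.
orange + broccoli with both tight: 2.004 servings and 2.181 servings → $3.47.
So the least-cost plan costs $3.43.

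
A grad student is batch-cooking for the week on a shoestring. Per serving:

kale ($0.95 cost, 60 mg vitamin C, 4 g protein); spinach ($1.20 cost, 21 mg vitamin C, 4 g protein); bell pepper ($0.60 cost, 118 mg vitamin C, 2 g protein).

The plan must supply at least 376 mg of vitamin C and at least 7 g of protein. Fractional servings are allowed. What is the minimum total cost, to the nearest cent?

$2.05

Minimising a linear cost over {vitamin C ≥ 376, protein ≥ 7, servings ≥ 0} — the optimum is at a vertex, using one or two foods.
kale only: max(376/60, 7/4) = 6.267 servings → $5.95.
spinach only: max(376/21, 7/4) = 17.9 servings → $21.49.
bell pepper only: max(376/118, 7/2) = 3.5 servings → $2.10.
kale + spinach: the both-tight solution has a negative serving — not a feasible corner.
kale + bell pepper with both tight: 0.2102 servings and 3.08 servings → $2.05.
spinach + bell pepper with both tight: 0.1721 servings and 3.156 servings → $2.10.
So the least-cost plan costs $2.05.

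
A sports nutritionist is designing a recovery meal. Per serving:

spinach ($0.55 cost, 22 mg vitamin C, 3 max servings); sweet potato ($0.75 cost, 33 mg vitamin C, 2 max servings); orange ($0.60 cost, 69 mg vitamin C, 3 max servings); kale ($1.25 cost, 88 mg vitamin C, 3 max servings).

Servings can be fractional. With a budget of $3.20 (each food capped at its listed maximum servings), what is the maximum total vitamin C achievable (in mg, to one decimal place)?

305.6 mg

Vitamin C per dollar: orange 115, kale 70.4, sweet potato 44, spinach 40.
Take 3 servings of orange: spends $1.80, +207.0 mg vitamin C (running total 207.0 mg).
Take 1.12 servings of kale: spends $1.40, +98.6 mg vitamin C (running total 305.6 mg).
Filling greedily by vitamin C-per-dollar is optimal for one linear limit, giving 305.6 mg.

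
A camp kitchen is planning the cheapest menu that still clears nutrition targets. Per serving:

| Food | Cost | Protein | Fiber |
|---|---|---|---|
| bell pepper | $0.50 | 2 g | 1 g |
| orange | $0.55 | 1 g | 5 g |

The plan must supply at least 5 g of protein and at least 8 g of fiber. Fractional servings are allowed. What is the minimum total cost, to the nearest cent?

bell pepper only: max(5/2, 8/1) = 8 servings → $4.00.
orange only: max(5/1, 8/5) = 5 servings → $2.75.
bell pepper + orange with both tight: 1.889 servings and 1.222 servings → $1.62.
So the least-cost plan costs $1.62.

$1.62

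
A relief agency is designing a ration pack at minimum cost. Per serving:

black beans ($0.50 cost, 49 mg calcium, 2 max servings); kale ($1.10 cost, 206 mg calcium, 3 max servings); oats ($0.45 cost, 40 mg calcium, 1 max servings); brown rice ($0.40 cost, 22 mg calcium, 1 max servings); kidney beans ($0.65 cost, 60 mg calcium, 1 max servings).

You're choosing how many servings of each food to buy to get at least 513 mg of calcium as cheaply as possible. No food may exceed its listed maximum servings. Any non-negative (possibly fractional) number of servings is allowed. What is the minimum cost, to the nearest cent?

$2.74

Cost per mg of calcium: kale $0.0053, black beans $0.0102, kidney beans $0.0108, oats $0.0112, brown rice $0.0182.
Take 2.49 servings of kale: +513.0 mg calcium for $2.74 (total $2.74, still need 0.0 mg).
Greedy by cheapest-per-mg is optimal for a single linear constraint, so the minimum cost is $2.74.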